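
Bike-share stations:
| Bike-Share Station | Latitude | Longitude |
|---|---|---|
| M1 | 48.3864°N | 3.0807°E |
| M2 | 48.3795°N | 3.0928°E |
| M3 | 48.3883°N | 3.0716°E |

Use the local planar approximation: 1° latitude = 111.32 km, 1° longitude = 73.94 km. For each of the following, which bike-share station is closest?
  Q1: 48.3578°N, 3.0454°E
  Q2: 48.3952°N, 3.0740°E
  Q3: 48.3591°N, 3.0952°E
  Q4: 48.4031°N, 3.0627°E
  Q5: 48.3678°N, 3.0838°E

Q1→M3; Q2→M3; Q3→M2; Q4→M3; Q5→M2

Q1 at 48.3578°N, 3.0454°E:
  M1: √((0.0286·111.32)² + (0.0353·73.94)²) = √(10.136277 + 6.812528) = 4.1169 km
  M2: √((0.0217·111.32)² + (0.0474·73.94)²) = √(5.835336 + 12.283315) = 4.2566 km
  M3: √((0.0305·111.32)² + (0.0262·73.94)²) = √(11.527790 + 3.752852) = 3.9090 km
  → nearest: M3 (3.9090 km)
Q2 at 48.3952°N, 3.0740°E:
  M1: √((-0.0088·111.32)² + (0.0067·73.94)²) = √(0.959648 + 0.245419) = 1.0978 km
  M2: √((-0.0157·111.32)² + (0.0188·73.94)²) = √(3.054539 + 1.932300) = 2.2331 km
  M3: √((-0.0069·111.32)² + (-0.0024·73.94)²) = √(0.589990 + 0.031491) = 0.7883 km
  → nearest: M3 (0.7883 km)
Q3 at 48.3591°N, 3.0952°E:
  M1: √((0.0273·111.32)² + (-0.0145·73.94)²) = √(9.235740 + 1.149463) = 3.2226 km
  M2: √((0.0204·111.32)² + (-0.0024·73.94)²) = √(5.157114 + 0.031491) = 2.2779 km
  M3: √((0.0292·111.32)² + (-0.0236·73.94)²) = √(10.566036 + 3.044969) = 3.6893 km
  → nearest: M2 (2.2779 km)
Q4 at 48.4031°N, 3.0627°E:
  M1: √((-0.0167·111.32)² + (0.0180·73.94)²) = √(3.456045 + 1.771348) = 2.2863 km
  M2: √((-0.0236·111.32)² + (0.0301·73.94)²) = √(6.901928 + 4.953269) = 3.4431 km
  M3: √((-0.0148·111.32)² + (0.0089·73.94)²) = √(2.714375 + 0.433051) = 1.7741 km
  → nearest: M3 (1.7741 km)
Q5 at 48.3678°N, 3.0838°E:
  M1: √((0.0186·111.32)² + (-0.0031·73.94)²) = √(4.287186 + 0.052539) = 2.0832 km
  M2: √((0.0117·111.32)² + (0.0090·73.94)²) = √(1.696360 + 0.442837) = 1.4626 km
  M3: √((0.0205·111.32)² + (-0.0122·73.94)²) = √(5.207798 + 0.813727) = 2.4539 km
  → nearest: M2 (1.4626 km)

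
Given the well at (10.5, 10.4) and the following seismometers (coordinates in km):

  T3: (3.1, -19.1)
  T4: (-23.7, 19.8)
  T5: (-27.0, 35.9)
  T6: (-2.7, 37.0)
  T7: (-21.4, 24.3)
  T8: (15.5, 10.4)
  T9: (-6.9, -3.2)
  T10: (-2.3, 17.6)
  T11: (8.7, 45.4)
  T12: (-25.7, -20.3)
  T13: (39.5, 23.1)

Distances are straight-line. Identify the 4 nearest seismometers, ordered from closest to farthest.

T8, T10, T9, T6

Distances from (10.5, 10.4):
T3: 30.4 km
T4: 35.5 km
T5: 45.3 km
T6: 29.7 km
T7: 34.8 km
T8: 5.0 km
T9: 22.1 km
T10: 14.7 km
T11: 35.0 km
T12: 47.5 km
T13: 31.7 km
Sorted: T8 (5.0 km) < T10 (14.7 km) < T9 (22.1 km) < T6 (29.7 km) < T3 (30.4 km) < T13 (31.7 km) < …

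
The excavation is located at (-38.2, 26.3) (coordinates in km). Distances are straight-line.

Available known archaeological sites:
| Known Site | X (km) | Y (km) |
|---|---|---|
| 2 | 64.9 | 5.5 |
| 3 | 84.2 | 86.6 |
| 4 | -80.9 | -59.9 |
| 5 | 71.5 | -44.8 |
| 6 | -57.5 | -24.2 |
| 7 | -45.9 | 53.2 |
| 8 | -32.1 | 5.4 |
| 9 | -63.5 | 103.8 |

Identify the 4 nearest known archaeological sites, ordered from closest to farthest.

8, 7, 6, 9

Distances from (-38.2, 26.3):
2: √((103.1)² + (-20.8)²) = √(10629.610 + 432.640) = 105.2 km
3: √((122.4)² + (60.3)²) = √(14981.760 + 3636.090) = 136.4 km
4: √((-42.7)² + (-86.2)²) = √(1823.290 + 7430.440) = 96.2 km
5: √((109.7)² + (-71.1)²) = √(12034.090 + 5055.210) = 130.7 km
6: √((-19.3)² + (-50.5)²) = √(372.490 + 2550.250) = 54.1 km
7: √((-7.7)² + (26.9)²) = √(59.290 + 723.610) = 28.0 km
8: √((6.1)² + (-20.9)²) = √(37.210 + 436.810) = 21.8 km
9: √((-25.3)² + (77.5)²) = √(640.090 + 6006.250) = 81.5 km
Sorted: 8 (21.8 km) < 7 (28.0 km) < 6 (54.1 km) < 9 (81.5 km) < 4 (96.2 km) < 2 (105.2 km) < …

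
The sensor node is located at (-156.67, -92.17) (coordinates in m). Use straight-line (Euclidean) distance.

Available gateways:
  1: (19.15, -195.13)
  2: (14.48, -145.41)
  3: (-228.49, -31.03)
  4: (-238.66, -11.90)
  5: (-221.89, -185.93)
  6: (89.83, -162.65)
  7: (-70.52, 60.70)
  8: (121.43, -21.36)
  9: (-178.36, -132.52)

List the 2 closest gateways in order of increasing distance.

Distances from (-156.67, -92.17):
1: 203.75 m
2: 179.24 m
3: 94.32 m
4: 114.74 m
5: 114.21 m
6: 256.38 m
7: 175.47 m
8: 286.97 m
9: 45.81 m
Sorted: 9 (45.81 m) < 3 (94.32 m) < 5 (114.21 m) < 4 (114.74 m) < …

9, 3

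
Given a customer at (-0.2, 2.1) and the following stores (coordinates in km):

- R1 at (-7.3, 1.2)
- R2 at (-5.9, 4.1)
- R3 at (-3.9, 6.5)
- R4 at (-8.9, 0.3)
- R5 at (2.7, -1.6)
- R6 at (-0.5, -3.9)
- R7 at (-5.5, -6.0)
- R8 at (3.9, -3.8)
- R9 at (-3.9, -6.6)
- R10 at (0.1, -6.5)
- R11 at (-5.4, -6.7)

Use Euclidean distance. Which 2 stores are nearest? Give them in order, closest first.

Distances from (-0.2, 2.1):
R1: √((-7.1)² + (-0.9)²) = √(50.4100 + 0.8100) = 7.16 km
R2: √((-5.7)² + (2.0)²) = √(32.4900 + 4.0000) = 6.04 km
R3: √((-3.7)² + (4.4)²) = √(13.6900 + 19.3600) = 5.75 km
R4: √((-8.7)² + (-1.8)²) = √(75.6900 + 3.2400) = 8.88 km
R5: √((2.9)² + (-3.7)²) = √(8.4100 + 13.6900) = 4.70 km
R6: √((-0.3)² + (-6.0)²) = √(0.0900 + 36.0000) = 6.01 km
R7: √((-5.3)² + (-8.1)²) = √(28.0900 + 65.6100) = 9.68 km
R8: √((4.1)² + (-5.9)²) = √(16.8100 + 34.8100) = 7.18 km
R9: √((-3.7)² + (-8.7)²) = √(13.6900 + 75.6900) = 9.45 km
R10: √((0.3)² + (-8.6)²) = √(0.0900 + 73.9600) = 8.61 km
R11: √((-5.2)² + (-8.8)²) = √(27.0400 + 77.4400) = 10.22 km
Sorted: R5 (4.70 km) < R3 (5.75 km) < R6 (6.01 km) < R2 (6.04 km) < …

R5, R3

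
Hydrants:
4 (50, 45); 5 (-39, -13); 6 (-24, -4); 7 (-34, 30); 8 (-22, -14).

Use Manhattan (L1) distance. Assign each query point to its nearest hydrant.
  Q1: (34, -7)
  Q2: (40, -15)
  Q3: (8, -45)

Q1 at (34, -7):
  4: 68
  5: 79
  6: 61
  7: 105
  8: 63
  → nearest: 6 (61)
Q2 at (40, -15):
  4: 70
  5: 81
  6: 75
  7: 119
  8: 63
  → nearest: 8 (63)
Q3 at (8, -45):
  4: 132
  5: 79
  6: 73
  7: 117
  8: 61
  → nearest: 8 (61)

Q1→6; Q2→8; Q3→8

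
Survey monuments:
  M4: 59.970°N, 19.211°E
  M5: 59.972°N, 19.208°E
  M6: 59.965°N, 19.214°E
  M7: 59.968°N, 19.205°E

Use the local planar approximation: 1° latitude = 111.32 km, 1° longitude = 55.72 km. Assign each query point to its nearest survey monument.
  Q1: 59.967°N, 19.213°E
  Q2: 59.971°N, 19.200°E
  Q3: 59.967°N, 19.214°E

Q1→M6; Q2→M7; Q3→M6

Q1 at 59.967°N, 19.213°E:
  M4: √((0.003·111.32)² + (-0.002·55.72)²) = √(0.11152928 + 0.01241887) = 0.352063 km
  M5: √((0.005·111.32)² + (-0.005·55.72)²) = √(0.30980356 + 0.07761796) = 0.622432 km
  M6: √((-0.002·111.32)² + (0.001·55.72)²) = √(0.04956857 + 0.00310472) = 0.229507 km
  M7: √((0.001·111.32)² + (-0.008·55.72)²) = √(0.01239214 + 0.19870198) = 0.459450 km
  → nearest: M6 (0.229507 km)
Q2 at 59.971°N, 19.200°E:
  M4: √((-0.001·111.32)² + (0.011·55.72)²) = √(0.01239214 + 0.37567093) = 0.622947 km
  M5: √((0.001·111.32)² + (0.008·55.72)²) = √(0.01239214 + 0.19870198) = 0.459450 km
  M6: √((-0.006·111.32)² + (0.014·55.72)²) = √(0.44611713 + 0.60852481) = 1.026958 km
  M7: √((-0.003·111.32)² + (0.005·55.72)²) = √(0.11152928 + 0.07761796) = 0.434911 km
  → nearest: M7 (0.434911 km)
Q3 at 59.967°N, 19.214°E:
  M4: √((0.003·111.32)² + (-0.003·55.72)²) = √(0.11152928 + 0.02794247) = 0.373459 km
  M5: √((0.005·111.32)² + (-0.006·55.72)²) = √(0.30980356 + 0.11176986) = 0.649287 km
  M6: √((-0.002·111.32)² + (0.000·55.72)²) = √(0.04956857 + 0.00000000) = 0.222640 km
  M7: √((0.001·111.32)² + (-0.009·55.72)²) = √(0.01239214 + 0.25148219) = 0.513687 km
  → nearest: M6 (0.222640 km)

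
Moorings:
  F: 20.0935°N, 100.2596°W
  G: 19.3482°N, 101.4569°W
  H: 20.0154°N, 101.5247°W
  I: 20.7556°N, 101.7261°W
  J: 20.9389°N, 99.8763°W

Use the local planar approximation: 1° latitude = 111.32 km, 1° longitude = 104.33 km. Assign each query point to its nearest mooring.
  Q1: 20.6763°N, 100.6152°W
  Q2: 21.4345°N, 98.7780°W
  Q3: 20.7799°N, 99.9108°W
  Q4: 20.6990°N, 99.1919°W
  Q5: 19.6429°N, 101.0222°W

Q1→F; Q2→J; Q3→J; Q4→J; Q5→G

Q1 at 20.6763°N, 100.6152°W:
  F: 74.7359 km
  G: 171.9572 km
  H: 120.0688 km
  I: 116.2359 km
  J: 82.4459 km
  → nearest: F (74.7359 km)
Q2 at 21.4345°N, 98.7780°W:
  F: 214.8909 km
  G: 363.3911 km
  H: 327.2221 km
  I: 316.7241 km
  J: 127.1755 km
  → nearest: J (127.1755 km)
Q3 at 20.7799°N, 99.9108°W:
  F: 84.6330 km
  G: 226.7601 km
  H: 188.6635 km
  I: 189.4096 km
  J: 18.0622 km
  → nearest: J (18.0622 km)
Q4 at 20.6990°N, 99.1919°W:
  F: 130.1989 km
  G: 280.0940 km
  H: 255.0006 km
  I: 264.4682 km
  J: 76.2342 km
  → nearest: J (76.2342 km)
Q5 at 19.6429°N, 101.0222°W:
  F: 94.0544 km
  G: 55.9737 km
  H: 66.8428 km
  I: 143.9995 km
  J: 187.3677 km
  → nearest: G (55.9737 km)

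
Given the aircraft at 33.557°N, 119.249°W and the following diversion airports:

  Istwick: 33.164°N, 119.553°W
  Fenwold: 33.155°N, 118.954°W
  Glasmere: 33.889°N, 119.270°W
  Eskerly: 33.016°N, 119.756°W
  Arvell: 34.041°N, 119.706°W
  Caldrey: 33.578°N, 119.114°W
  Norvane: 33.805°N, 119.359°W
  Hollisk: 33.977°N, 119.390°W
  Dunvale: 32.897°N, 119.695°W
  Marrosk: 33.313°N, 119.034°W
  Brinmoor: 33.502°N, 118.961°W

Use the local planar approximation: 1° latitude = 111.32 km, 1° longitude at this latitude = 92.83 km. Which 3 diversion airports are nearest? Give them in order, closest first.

Distances from 33.557°N, 119.249°W:
Istwick: 52.061 km
Fenwold: 52.465 km
Glasmere: 37.010 km
Eskerly: 76.433 km
Arvell: 68.576 km
Caldrey: 12.748 km
Norvane: 29.435 km
Hollisk: 48.552 km
Dunvale: 84.334 km
Marrosk: 33.706 km
Brinmoor: 27.427 km
Sorted: Caldrey (12.748 km) < Brinmoor (27.427 km) < Norvane (29.435 km) < Marrosk (33.706 km) < Glasmere (37.010 km) < …

Caldrey, Brinmoor, Norvane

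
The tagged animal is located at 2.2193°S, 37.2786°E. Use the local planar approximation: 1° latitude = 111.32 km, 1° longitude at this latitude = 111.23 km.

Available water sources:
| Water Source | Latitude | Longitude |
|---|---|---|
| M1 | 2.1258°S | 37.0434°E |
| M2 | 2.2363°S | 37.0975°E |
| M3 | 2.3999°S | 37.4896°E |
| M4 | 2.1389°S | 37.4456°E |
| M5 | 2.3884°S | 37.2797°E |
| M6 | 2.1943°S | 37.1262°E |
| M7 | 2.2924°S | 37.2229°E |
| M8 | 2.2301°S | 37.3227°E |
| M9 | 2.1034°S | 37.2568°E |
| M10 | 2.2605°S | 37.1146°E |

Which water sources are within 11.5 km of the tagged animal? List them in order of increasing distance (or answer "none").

M8, M7

Distances from 2.2193°S, 37.2786°E:
M1: 28.1558 km
M2: 20.2325 km
M3: 30.9032 km
M4: 20.6192 km
M5: 18.8246 km
M6: 17.1784 km
M7: 10.2276 km
M8: 5.0504 km
M9: 13.1279 km
M10: 18.8094 km
Threshold 11.5 km: M8 (5.0504 km), M7 (10.2276 km) are within range.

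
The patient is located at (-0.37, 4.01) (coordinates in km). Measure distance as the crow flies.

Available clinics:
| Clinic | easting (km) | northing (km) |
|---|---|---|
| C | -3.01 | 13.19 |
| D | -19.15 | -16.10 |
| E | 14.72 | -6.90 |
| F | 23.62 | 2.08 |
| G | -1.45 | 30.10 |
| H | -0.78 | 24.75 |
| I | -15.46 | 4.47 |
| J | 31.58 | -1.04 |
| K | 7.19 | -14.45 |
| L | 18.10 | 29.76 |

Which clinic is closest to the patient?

C

Distances from (-0.37, 4.01):
C: √((-2.64)² + (9.18)²) = √(6.9696 + 84.2724) = 9.55 km
D: √((-18.78)² + (-20.11)²) = √(352.6884 + 404.4121) = 27.52 km
E: √((15.09)² + (-10.91)²) = √(227.7081 + 119.0281) = 18.62 km
F: √((23.99)² + (-1.93)²) = √(575.5201 + 3.7249) = 24.07 km
G: √((-1.08)² + (26.09)²) = √(1.1664 + 680.6881) = 26.11 km
H: √((-0.41)² + (20.74)²) = √(0.1681 + 430.1476) = 20.74 km
I: √((-15.09)² + (0.46)²) = √(227.7081 + 0.2116) = 15.10 km
J: √((31.95)² + (-5.05)²) = √(1020.8025 + 25.5025) = 32.35 km
K: √((7.56)² + (-18.46)²) = √(57.1536 + 340.7716) = 19.95 km
L: √((18.47)² + (25.75)²) = √(341.1409 + 663.0625) = 31.69 km
Minimum: C at 9.55 km.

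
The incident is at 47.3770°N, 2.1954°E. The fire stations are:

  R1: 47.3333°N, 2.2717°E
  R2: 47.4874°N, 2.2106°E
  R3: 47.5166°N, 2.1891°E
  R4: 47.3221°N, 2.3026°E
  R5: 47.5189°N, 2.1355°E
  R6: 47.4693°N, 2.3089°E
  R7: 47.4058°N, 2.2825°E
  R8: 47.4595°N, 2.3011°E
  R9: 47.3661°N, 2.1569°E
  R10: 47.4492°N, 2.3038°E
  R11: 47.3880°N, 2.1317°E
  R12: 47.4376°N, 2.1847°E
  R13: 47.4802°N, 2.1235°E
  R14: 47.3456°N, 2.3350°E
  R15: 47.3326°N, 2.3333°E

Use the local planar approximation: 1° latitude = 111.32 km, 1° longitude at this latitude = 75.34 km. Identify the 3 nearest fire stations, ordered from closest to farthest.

Distances from 47.3770°N, 2.1954°E:
R1: √((-0.0437·111.32)² + (0.0763·75.34)²) = √(23.665150 + 33.044585) = 7.5306 km
R2: √((0.1104·111.32)² + (0.0152·75.34)²) = √(151.037414 + 1.311410) = 12.3430 km
R3: √((0.1396·111.32)² + (-0.0063·75.34)²) = √(241.500054 + 0.225285) = 15.5475 km
R4: √((-0.0549·111.32)² + (0.1072·75.34)²) = √(37.350041 + 65.229012) = 10.1281 km
R5: √((0.1419·111.32)² + (-0.0599·75.34)²) = √(249.523346 + 20.365960) = 16.4283 km
R6: √((0.0923·111.32)² + (0.1135·75.34)²) = √(105.572255 + 73.121140) = 13.3676 km
R7: √((0.0288·111.32)² + (0.0871·75.34)²) = √(10.278539 + 43.061340) = 7.3034 km
R8: √((0.0825·111.32)² + (0.1057·75.34)²) = √(84.344019 + 63.416345) = 12.1557 km
R9: √((-0.0109·111.32)² + (-0.0385·75.34)²) = √(1.472310 + 8.413422) = 3.1442 km
R10: √((0.0722·111.32)² + (0.1084·75.34)²) = √(64.598256 + 66.697537) = 11.4584 km
R11: √((0.0110·111.32)² + (-0.0637·75.34)²) = √(1.499449 + 23.031918) = 4.9529 km
R12: √((0.0606·111.32)² + (-0.0107·75.34)²) = √(45.508408 + 0.649858) = 6.7940 km
R13: √((0.1032·111.32)² + (-0.0719·75.34)²) = √(131.979291 + 29.343304) = 12.7013 km
R14: √((-0.0314·111.32)² + (0.1396·75.34)²) = √(12.218157 + 110.617049) = 11.0831 km
R15: √((-0.0444·111.32)² + (0.1379·75.34)²) = √(24.429374 + 107.939341) = 11.5052 km
Sorted: R9 (3.1442 km) < R11 (4.9529 km) < R12 (6.7940 km) < R7 (7.3034 km) < R1 (7.5306 km) < …

R9, R11, R12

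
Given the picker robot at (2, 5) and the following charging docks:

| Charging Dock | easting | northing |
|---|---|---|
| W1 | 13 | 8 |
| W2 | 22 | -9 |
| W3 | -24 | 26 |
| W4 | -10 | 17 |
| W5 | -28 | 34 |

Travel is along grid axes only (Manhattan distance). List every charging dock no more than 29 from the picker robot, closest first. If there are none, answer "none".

Distances from (2, 5):
W1: |11| + |3| = 11 + 3 = 14
W2: |20| + |-14| = 20 + 14 = 34
W3: |-26| + |21| = 26 + 21 = 47
W4: |-12| + |12| = 12 + 12 = 24
W5: |-30| + |29| = 30 + 29 = 59
Threshold 29: W1 (14), W4 (24) are within range.

W1, W4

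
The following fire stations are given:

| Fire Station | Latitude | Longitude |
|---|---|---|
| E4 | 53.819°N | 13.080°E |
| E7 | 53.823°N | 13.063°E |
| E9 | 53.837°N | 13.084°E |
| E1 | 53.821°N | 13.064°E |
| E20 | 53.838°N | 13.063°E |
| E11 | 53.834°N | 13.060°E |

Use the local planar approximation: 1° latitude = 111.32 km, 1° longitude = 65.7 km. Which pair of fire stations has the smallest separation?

Pairwise distances:
E4–E7: √((0.004·111.32)² + (-0.017·65.7)²) = √(0.19827 + 1.24747) = 1.202 km
E4–E9: √((0.018·111.32)² + (0.004·65.7)²) = √(4.01505 + 0.06906) = 2.021 km
E4–E1: √((0.002·111.32)² + (-0.016·65.7)²) = √(0.04957 + 1.10502) = 1.075 km
E4–E20: √((0.019·111.32)² + (-0.017·65.7)²) = √(4.47356 + 1.24747) = 2.392 km
E4–E11: √((0.015·111.32)² + (-0.020·65.7)²) = √(2.78823 + 1.72660) = 2.125 km
E7–E9: √((0.014·111.32)² + (0.021·65.7)²) = √(2.42886 + 1.90357) = 2.081 km
E7–E1: √((-0.002·111.32)² + (0.001·65.7)²) = √(0.04957 + 0.00432) = 0.232 km
E7–E20: √((0.015·111.32)² + (0.000·65.7)²) = √(2.78823 + 0.00000) = 1.670 km
E7–E11: √((0.011·111.32)² + (-0.003·65.7)²) = √(1.49945 + 0.03885) = 1.240 km
E9–E1: √((-0.016·111.32)² + (-0.020·65.7)²) = √(3.17239 + 1.72660) = 2.213 km
E9–E20: √((0.001·111.32)² + (-0.021·65.7)²) = √(0.01239 + 1.90357) = 1.384 km
E9–E11: √((-0.003·111.32)² + (-0.024·65.7)²) = √(0.11153 + 2.48630) = 1.612 km
E1–E20: √((0.017·111.32)² + (-0.001·65.7)²) = √(3.58133 + 0.00432) = 1.894 km
E1–E11: √((0.013·111.32)² + (-0.004·65.7)²) = √(2.09427 + 0.06906) = 1.471 km
E20–E11: √((-0.004·111.32)² + (-0.003·65.7)²) = √(0.19827 + 0.03885) = 0.487 km
Closest pair: E7–E1 at 0.232 km.

E7 and E1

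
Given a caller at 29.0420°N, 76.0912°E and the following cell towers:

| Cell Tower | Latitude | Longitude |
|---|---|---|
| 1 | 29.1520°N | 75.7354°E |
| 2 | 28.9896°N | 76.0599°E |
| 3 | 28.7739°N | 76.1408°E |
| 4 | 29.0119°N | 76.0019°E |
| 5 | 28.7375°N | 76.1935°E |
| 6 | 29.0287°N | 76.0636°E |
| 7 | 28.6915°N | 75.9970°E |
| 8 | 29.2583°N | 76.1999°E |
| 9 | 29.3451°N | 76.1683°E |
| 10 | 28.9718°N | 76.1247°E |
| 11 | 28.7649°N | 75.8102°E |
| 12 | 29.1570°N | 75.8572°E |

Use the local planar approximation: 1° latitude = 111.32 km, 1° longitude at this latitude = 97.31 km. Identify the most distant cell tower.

Distances from 29.0420°N, 76.0912°E:
1: 36.7245 km
2: 6.5805 km
3: 30.2327 km
4: 9.3134 km
5: 35.3285 km
6: 3.0668 km
7: 40.0800 km
8: 26.2994 km
9: 34.5652 km
10: 8.4673 km
11: 41.2216 km
12: 26.1225 km
Maximum: 11 at 41.2216 km.

11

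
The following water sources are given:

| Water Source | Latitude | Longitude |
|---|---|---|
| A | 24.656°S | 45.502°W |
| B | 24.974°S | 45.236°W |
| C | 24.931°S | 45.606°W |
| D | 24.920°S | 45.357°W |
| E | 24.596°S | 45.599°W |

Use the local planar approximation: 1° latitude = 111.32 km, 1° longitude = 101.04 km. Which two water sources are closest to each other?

A and E

Pairwise distances:
A–E: 11.860 km
B–D: 13.624 km
C–D: 25.189 km
A–C: 32.366 km
A–D: 32.838 km
C–E: 37.299 km
B–C: 37.690 km
D–E: 43.575 km
A–B: 44.447 km
B–E: 55.820 km
Closest pair: A–E at 11.860 km.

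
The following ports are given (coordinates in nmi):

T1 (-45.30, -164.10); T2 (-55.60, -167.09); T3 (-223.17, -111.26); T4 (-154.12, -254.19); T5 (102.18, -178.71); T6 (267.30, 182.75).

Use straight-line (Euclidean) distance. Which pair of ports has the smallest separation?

T1 and T2

Pairwise distances:
T1–T2: √((-10.30)² + (-2.99)²) = √(106.0900 + 8.9401) = 10.73 nmi
T1–T3: √((-177.87)² + (52.84)²) = √(31637.7369 + 2792.0656) = 185.55 nmi
T1–T4: √((-108.82)² + (-90.09)²) = √(11841.7924 + 8116.2081) = 141.27 nmi
T1–T5: √((147.48)² + (-14.61)²) = √(21750.3504 + 213.4521) = 148.20 nmi
T1–T6: √((312.60)² + (346.85)²) = √(97718.7600 + 120304.9225) = 466.93 nmi
T2–T3: √((-167.57)² + (55.83)²) = √(28079.7049 + 3116.9889) = 176.63 nmi
T2–T4: √((-98.52)² + (-87.10)²) = √(9706.1904 + 7586.4100) = 131.50 nmi
T2–T5: √((157.78)² + (-11.62)²) = √(24894.5284 + 135.0244) = 158.21 nmi
T2–T6: √((322.90)² + (349.84)²) = √(104264.4100 + 122388.0256) = 476.08 nmi
T3–T4: √((69.05)² + (-142.93)²) = √(4767.9025 + 20428.9849) = 158.74 nmi
T3–T5: √((325.35)² + (-67.45)²) = √(105852.6225 + 4549.5025) = 332.27 nmi
T3–T6: √((490.47)² + (294.01)²) = √(240560.8209 + 86441.8801) = 571.84 nmi
T4–T5: √((256.30)² + (75.48)²) = √(65689.6900 + 5697.2304) = 267.18 nmi
T4–T6: √((421.42)² + (436.94)²) = √(177594.8164 + 190916.5636) = 607.05 nmi
T5–T6: √((165.12)² + (361.46)²) = √(27264.6144 + 130653.3316) = 397.39 nmi
Closest pair: T1–T2 at 10.73 nmi.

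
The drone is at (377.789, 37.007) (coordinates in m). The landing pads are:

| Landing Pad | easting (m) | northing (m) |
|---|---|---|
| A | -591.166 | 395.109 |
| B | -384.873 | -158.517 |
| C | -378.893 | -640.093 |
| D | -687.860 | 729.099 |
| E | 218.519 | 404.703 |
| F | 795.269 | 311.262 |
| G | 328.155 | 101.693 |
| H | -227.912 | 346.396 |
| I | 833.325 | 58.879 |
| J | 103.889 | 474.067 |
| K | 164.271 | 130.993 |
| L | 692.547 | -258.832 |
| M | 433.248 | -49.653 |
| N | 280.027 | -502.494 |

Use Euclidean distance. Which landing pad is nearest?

G

Distances from (377.789, 37.007):
A: √((-968.955)² + (358.102)²) = √(938873.79203 + 128237.04240) = 1033.011 m
B: √((-762.662)² + (-195.524)²) = √(581653.32624 + 38229.63458) = 787.326 m
C: √((-756.682)² + (-677.100)²) = √(572567.64912 + 458464.41000) = 1015.397 m
D: √((-1065.649)² + (692.092)²) = √(1135607.79120 + 478991.33646) = 1270.669 m
E: √((-159.270)² + (367.696)²) = √(25366.93290 + 135200.34842) = 400.708 m
F: √((417.480)² + (274.255)²) = √(174289.55040 + 75215.80502) = 499.505 m
G: √((-49.634)² + (64.686)²) = √(2463.53396 + 4184.27860) = 81.534 m
H: √((-605.701)² + (309.389)²) = √(366873.70140 + 95721.55332) = 680.144 m
I: √((455.536)² + (21.872)²) = √(207513.04730 + 478.38438) = 456.061 m
J: √((-273.900)² + (437.060)²) = √(75021.21000 + 191021.44360) = 515.793 m
K: √((-213.518)² + (93.986)²) = √(45589.93632 + 8833.36820) = 233.288 m
L: √((314.758)² + (-295.839)²) = √(99072.59856 + 87520.71392) = 431.964 m
M: √((55.459)² + (-86.660)²) = √(3075.70068 + 7509.95560) = 102.887 m
N: √((-97.762)² + (-539.501)²) = √(9557.40864 + 291061.32900) = 548.287 m
Minimum: G at 81.534 m.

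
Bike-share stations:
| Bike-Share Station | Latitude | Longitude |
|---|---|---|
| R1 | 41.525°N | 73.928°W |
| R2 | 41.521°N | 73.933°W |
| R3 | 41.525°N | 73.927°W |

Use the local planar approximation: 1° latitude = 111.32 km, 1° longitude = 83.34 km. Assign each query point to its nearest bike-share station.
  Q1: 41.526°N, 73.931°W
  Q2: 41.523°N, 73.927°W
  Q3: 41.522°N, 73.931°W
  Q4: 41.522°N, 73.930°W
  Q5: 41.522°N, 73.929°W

Q1→R1; Q2→R3; Q3→R2; Q4→R2; Q5→R1

Q1 at 41.526°N, 73.931°W:
  R1: 0.273683 km
  R2: 0.581021 km
  R3: 0.351456 km
  → nearest: R1 (0.273683 km)
Q2 at 41.523°N, 73.927°W:
  R1: 0.237727 km
  R2: 0.547365 km
  R3: 0.222640 km
  → nearest: R3 (0.222640 km)
Q3 at 41.522°N, 73.931°W:
  R1: 0.417180 km
  R2: 0.200435 km
  R3: 0.471867 km
  → nearest: R2 (0.200435 km)
Q4 at 41.522°N, 73.930°W:
  R1: 0.373245 km
  R2: 0.273683 km
  R3: 0.417180 km
  → nearest: R2 (0.273683 km)
Q5 at 41.522°N, 73.929°W:
  R1: 0.344202 km
  R2: 0.351456 km
  R3: 0.373245 km
  → nearest: R1 (0.344202 km)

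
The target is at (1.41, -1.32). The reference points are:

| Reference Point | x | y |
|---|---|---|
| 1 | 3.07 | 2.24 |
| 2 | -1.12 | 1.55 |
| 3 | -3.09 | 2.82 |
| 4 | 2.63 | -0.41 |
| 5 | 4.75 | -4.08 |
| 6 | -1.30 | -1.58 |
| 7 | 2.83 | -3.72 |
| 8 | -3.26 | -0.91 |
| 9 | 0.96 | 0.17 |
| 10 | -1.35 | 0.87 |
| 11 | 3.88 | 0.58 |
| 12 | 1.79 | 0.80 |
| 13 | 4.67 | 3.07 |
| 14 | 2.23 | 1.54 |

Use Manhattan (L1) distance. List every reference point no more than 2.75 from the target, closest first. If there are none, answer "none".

Distances from (1.41, -1.32):
1: |1.66| + |3.56| = 1.66 + 3.56 = 5.22
2: |-2.53| + |2.87| = 2.53 + 2.87 = 5.40
3: |-4.50| + |4.14| = 4.50 + 4.14 = 8.64
4: |1.22| + |0.91| = 1.22 + 0.91 = 2.13
5: |3.34| + |-2.76| = 3.34 + 2.76 = 6.10
6: |-2.71| + |-0.26| = 2.71 + 0.26 = 2.97
7: |1.42| + |-2.40| = 1.42 + 2.40 = 3.82
8: |-4.67| + |0.41| = 4.67 + 0.41 = 5.08
9: |-0.45| + |1.49| = 0.45 + 1.49 = 1.94
10: |-2.76| + |2.19| = 2.76 + 2.19 = 4.95
11: |2.47| + |1.90| = 2.47 + 1.90 = 4.37
12: |0.38| + |2.12| = 0.38 + 2.12 = 2.50
13: |3.26| + |4.39| = 3.26 + 4.39 = 7.65
14: |0.82| + |2.86| = 0.82 + 2.86 = 3.68
Threshold 2.75: 9 (1.94), 4 (2.13), 12 (2.50) are within range.

9, 4, 12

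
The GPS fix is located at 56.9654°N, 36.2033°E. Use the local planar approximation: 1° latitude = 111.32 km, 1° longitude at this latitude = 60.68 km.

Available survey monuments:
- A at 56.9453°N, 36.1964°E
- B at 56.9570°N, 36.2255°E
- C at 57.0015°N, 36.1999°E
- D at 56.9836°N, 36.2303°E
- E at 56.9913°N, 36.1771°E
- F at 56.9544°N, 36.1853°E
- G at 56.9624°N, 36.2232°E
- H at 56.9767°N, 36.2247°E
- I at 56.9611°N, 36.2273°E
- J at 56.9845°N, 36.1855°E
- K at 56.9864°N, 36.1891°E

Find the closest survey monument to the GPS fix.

Distances from 56.9654°N, 36.2033°E:
A: √((-0.0201·111.32)² + (-0.0069·60.68)²) = √(5.006549 + 0.175303) = 2.2764 km
B: √((-0.0084·111.32)² + (0.0222·60.68)²) = √(0.874390 + 1.814668) = 1.6398 km
C: √((0.0361·111.32)² + (-0.0034·60.68)²) = √(16.149564 + 0.042565) = 4.0239 km
D: √((0.0182·111.32)² + (0.0270·60.68)²) = √(4.104773 + 2.684223) = 2.6056 km
E: √((0.0259·111.32)² + (-0.0262·60.68)²) = √(8.312773 + 2.527515) = 3.2925 km
F: √((-0.0110·111.32)² + (-0.0180·60.68)²) = √(1.499449 + 1.192988) = 1.6409 km
G: √((-0.0030·111.32)² + (0.0199·60.68)²) = √(0.111529 + 1.458134) = 1.2529 km
H: √((0.0113·111.32)² + (0.0214·60.68)²) = √(1.582353 + 1.686237) = 1.8079 km
I: √((-0.0043·111.32)² + (0.0240·60.68)²) = √(0.229131 + 2.120868) = 1.5330 km
J: √((0.0191·111.32)² + (-0.0178·60.68)²) = √(4.520777 + 1.166625) = 2.3848 km
K: √((0.0210·111.32)² + (-0.0142·60.68)²) = √(5.464935 + 0.742451) = 2.4915 km
Minimum: G at 1.2529 km.

G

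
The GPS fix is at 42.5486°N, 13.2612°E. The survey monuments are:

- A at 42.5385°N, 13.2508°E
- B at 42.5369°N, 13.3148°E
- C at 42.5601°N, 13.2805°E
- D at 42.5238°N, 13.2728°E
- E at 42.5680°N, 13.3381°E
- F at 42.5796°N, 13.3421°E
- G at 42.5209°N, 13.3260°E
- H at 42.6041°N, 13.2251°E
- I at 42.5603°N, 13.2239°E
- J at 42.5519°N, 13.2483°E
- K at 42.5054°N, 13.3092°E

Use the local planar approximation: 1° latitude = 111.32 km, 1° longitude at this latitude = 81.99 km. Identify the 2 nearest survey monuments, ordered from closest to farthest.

Distances from 42.5486°N, 13.2612°E:
A: 1.4111 km
B: 4.5836 km
C: 2.0354 km
D: 2.9200 km
E: 6.6646 km
F: 7.4770 km
G: 6.1429 km
H: 6.8507 km
I: 3.3240 km
J: 1.1197 km
K: 6.2141 km
Sorted: J (1.1197 km) < A (1.4111 km) < C (2.0354 km) < D (2.9200 km) < …

J, A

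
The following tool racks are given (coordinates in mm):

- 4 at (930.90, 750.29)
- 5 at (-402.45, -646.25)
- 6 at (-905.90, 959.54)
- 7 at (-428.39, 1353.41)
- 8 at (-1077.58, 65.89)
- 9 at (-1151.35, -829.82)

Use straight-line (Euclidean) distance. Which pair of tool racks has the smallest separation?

Pairwise distances:
4–5: √((-1333.35)² + (-1396.54)²) = √(1777822.2225 + 1950323.9716) = 1930.84 mm
4–6: √((-1836.80)² + (209.25)²) = √(3373834.2400 + 43785.5625) = 1848.68 mm
4–7: √((-1359.29)² + (603.12)²) = √(1847669.3041 + 363753.7344) = 1487.09 mm
4–8: √((-2008.48)² + (-684.40)²) = √(4033991.9104 + 468403.3600) = 2121.88 mm
4–9: √((-2082.25)² + (-1580.11)²) = √(4335765.0625 + 2496747.6121) = 2613.91 mm
5–6: √((-503.45)² + (1605.79)²) = √(253461.9025 + 2578561.5241) = 1682.86 mm
5–7: √((-25.94)² + (1999.66)²) = √(672.8836 + 3998640.1156) = 1999.83 mm
5–8: √((-675.13)² + (712.14)²) = √(455800.5169 + 507143.3796) = 981.30 mm
5–9: √((-748.90)² + (-183.57)²) = √(560851.2100 + 33697.9449) = 771.07 mm
6–7: √((477.51)² + (393.87)²) = √(228015.8001 + 155133.5769) = 618.99 mm
6–8: √((-171.68)² + (-893.65)²) = √(29474.0224 + 798610.3225) = 909.99 mm
6–9: √((-245.45)² + (-1789.36)²) = √(60245.7025 + 3201809.2096) = 1806.12 mm
7–8: √((-649.19)² + (-1287.52)²) = √(421447.6561 + 1657707.7504) = 1441.93 mm
7–9: √((-722.96)² + (-2183.23)²) = √(522671.1616 + 4766493.2329) = 2299.82 mm
8–9: √((-73.77)² + (-895.71)²) = √(5442.0129 + 802296.4041) = 898.74 mm
Closest pair: 6–7 at 618.99 mm.

6 and 7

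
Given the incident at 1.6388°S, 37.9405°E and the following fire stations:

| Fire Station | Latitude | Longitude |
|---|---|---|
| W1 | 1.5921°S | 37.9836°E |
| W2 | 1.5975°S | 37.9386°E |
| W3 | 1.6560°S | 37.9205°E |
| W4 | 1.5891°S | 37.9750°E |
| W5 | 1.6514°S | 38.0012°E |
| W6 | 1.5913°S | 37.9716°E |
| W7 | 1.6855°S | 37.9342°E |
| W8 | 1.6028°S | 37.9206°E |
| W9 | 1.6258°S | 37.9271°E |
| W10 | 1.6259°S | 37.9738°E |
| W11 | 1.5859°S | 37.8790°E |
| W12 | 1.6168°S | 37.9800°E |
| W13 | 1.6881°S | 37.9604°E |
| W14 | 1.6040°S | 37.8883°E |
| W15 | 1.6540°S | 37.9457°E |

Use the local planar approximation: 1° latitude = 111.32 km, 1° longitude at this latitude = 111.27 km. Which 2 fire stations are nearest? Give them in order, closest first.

W15, W9

Distances from 1.6388°S, 37.9405°E:
W1: √((0.0467·111.32)² + (0.0431·111.27)²) = √(27.025899 + 22.999093) = 7.0728 km
W2: √((0.0413·111.32)² + (-0.0019·111.27)²) = √(21.137153 + 0.044695) = 4.6024 km
W3: √((-0.0172·111.32)² + (-0.0200·111.27)²) = √(3.666091 + 4.952405) = 2.9357 km
W4: √((0.0497·111.32)² + (0.0345·111.27)²) = √(30.609707 + 14.736501) = 6.7340 km
W5: √((-0.0126·111.32)² + (0.0607·111.27)²) = √(1.967377 + 45.617718) = 6.8982 km
W6: √((0.0475·111.32)² + (0.0311·111.27)²) = √(27.959771 + 11.975039) = 6.3194 km
W7: √((-0.0467·111.32)² + (-0.0063·111.27)²) = √(27.025899 + 0.491402) = 5.2457 km
W8: √((0.0360·111.32)² + (-0.0199·111.27)²) = √(16.060217 + 4.903005) = 4.5786 km
W9: √((0.0130·111.32)² + (-0.0134·111.27)²) = √(2.094272 + 2.223135) = 2.0778 km
W10: √((0.0129·111.32)² + (0.0333·111.27)²) = √(2.062176 + 13.729181) = 3.9738 km
W11: √((0.0529·111.32)² + (-0.0615·111.27)²) = √(34.678295 + 46.828086) = 9.0281 km
W12: √((0.0220·111.32)² + (0.0395·111.27)²) = √(5.997797 + 19.317475) = 5.0314 km
W13: √((-0.0493·111.32)² + (0.0199·111.27)²) = √(30.118978 + 4.903005) = 5.9179 km
W14: √((0.0348·111.32)² + (-0.0522·111.27)²) = √(15.007380 + 33.736279) = 6.9817 km
W15: √((-0.0152·111.32)² + (0.0052·111.27)²) = √(2.863081 + 0.334783) = 1.7883 km
Sorted: W15 (1.7883 km) < W9 (2.0778 km) < W3 (2.9357 km) < W10 (3.9738 km) < …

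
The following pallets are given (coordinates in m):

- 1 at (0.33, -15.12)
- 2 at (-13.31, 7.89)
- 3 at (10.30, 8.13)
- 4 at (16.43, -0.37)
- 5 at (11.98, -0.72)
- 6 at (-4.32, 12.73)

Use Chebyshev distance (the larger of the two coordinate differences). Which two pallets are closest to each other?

4 and 5

Pairwise distances:
1–2: max(|-13.64|, |23.01|) = 23.01 m
1–3: max(|9.97|, |23.25|) = 23.25 m
1–4: max(|16.10|, |14.75|) = 16.10 m
1–5: max(|11.65|, |14.40|) = 14.40 m
1–6: max(|-4.65|, |27.85|) = 27.85 m
2–3: max(|23.61|, |0.24|) = 23.61 m
2–4: max(|29.74|, |-8.26|) = 29.74 m
2–5: max(|25.29|, |-8.61|) = 25.29 m
2–6: max(|8.99|, |4.84|) = 8.99 m
3–4: max(|6.13|, |-8.50|) = 8.50 m
3–5: max(|1.68|, |-8.85|) = 8.85 m
3–6: max(|-14.62|, |4.60|) = 14.62 m
4–5: max(|-4.45|, |-0.35|) = 4.45 m
4–6: max(|-20.75|, |13.10|) = 20.75 m
5–6: max(|-16.30|, |13.45|) = 16.30 m
Closest pair: 4–5 at 4.45 m.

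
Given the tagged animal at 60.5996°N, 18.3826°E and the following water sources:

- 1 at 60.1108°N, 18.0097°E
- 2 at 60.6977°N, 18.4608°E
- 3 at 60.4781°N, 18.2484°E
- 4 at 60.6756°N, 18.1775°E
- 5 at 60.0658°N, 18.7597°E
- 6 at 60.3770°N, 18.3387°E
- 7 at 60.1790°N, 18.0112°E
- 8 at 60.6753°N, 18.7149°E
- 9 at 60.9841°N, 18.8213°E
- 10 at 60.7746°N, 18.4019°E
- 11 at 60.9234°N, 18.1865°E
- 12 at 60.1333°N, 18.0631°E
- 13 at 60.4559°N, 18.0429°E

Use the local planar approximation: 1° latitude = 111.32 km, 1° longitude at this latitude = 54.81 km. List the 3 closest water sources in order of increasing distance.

2, 4, 3

Distances from 60.5996°N, 18.3826°E:
1: 58.1252 km
2: 11.7315 km
3: 15.3961 km
4: 14.0694 km
5: 62.9146 km
6: 24.8964 km
7: 51.0550 km
8: 20.0684 km
9: 49.0941 km
10: 19.5097 km
11: 37.6138 km
12: 54.7828 km
13: 24.5471 km
Sorted: 2 (11.7315 km) < 4 (14.0694 km) < 3 (15.3961 km) < 10 (19.5097 km) < 8 (20.0684 km) < …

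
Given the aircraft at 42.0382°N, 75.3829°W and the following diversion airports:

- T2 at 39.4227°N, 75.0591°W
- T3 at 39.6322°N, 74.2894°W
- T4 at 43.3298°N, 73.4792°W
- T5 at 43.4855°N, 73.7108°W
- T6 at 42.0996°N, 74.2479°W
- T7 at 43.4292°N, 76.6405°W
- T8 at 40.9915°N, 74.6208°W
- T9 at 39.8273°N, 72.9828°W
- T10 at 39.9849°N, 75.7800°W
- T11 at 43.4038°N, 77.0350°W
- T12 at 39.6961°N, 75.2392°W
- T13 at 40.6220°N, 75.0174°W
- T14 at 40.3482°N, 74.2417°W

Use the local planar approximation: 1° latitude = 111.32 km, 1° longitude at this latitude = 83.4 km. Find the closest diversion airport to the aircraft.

T6

Distances from 42.0382°N, 75.3829°W:
T2: √((-2.6155·111.32)² + (0.3238·83.4)²) = √(84772.666514 + 729.265704) = 292.4071 km
T3: √((-2.4060·111.32)² + (1.0935·83.4)²) = √(71736.080042 + 8317.056964) = 282.9366 km
T4: √((1.2916·111.32)² + (1.9037·83.4)²) = √(20672.950656 + 25207.461995) = 214.1971 km
T5: √((1.4473·111.32)² + (1.6721·83.4)²) = √(25957.539260 + 19447.178256) = 213.0838 km
T6: √((0.0614·111.32)² + (1.1350·83.4)²) = √(46.717881 + 8960.326281) = 94.9054 km
T7: √((1.3910·111.32)² + (-1.2576·83.4)²) = √(23977.320879 + 11000.619893) = 187.0239 km
T8: √((-1.0467·111.32)² + (0.7621·83.4)²) = √(13576.594400 + 4039.764278) = 132.7266 km
T9: √((-2.2109·111.32)² + (2.4001·83.4)²) = √(60573.768676 + 40067.364338) = 317.2399 km
T10: √((-2.0533·111.32)² + (-0.3971·83.4)²) = √(52245.779073 + 1096.811197) = 230.9601 km
T11: √((1.3656·111.32)² + (-1.6521·83.4)²) = √(23109.652314 + 18984.744805) = 205.1692 km
T12: √((-2.3421·111.32)² + (0.1437·83.4)²) = √(67976.259550 + 143.630158) = 260.9979 km
T13: √((-1.4162·111.32)² + (0.3655·83.4)²) = √(24853.958877 + 929.194999) = 160.5713 km
T14: √((-1.6900·111.32)² + (1.1412·83.4)²) = √(35393.197909 + 9058.486204) = 210.8357 km
Minimum: T6 at 94.9054 km.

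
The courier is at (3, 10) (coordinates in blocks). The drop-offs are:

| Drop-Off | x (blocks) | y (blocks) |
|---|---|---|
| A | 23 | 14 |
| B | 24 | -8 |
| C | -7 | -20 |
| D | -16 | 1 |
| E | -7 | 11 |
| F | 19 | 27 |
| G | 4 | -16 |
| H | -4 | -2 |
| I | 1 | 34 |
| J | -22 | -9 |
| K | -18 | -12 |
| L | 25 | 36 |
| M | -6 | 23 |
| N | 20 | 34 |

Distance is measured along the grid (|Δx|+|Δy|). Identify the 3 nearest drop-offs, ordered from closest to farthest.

E, H, M

Distances from (3, 10):
A: |20| + |4| = 20 + 4 = 24 blocks
B: |21| + |-18| = 21 + 18 = 39 blocks
C: |-10| + |-30| = 10 + 30 = 40 blocks
D: |-19| + |-9| = 19 + 9 = 28 blocks
E: |-10| + |1| = 10 + 1 = 11 blocks
F: |16| + |17| = 16 + 17 = 33 blocks
G: |1| + |-26| = 1 + 26 = 27 blocks
H: |-7| + |-12| = 7 + 12 = 19 blocks
I: |-2| + |24| = 2 + 24 = 26 blocks
J: |-25| + |-19| = 25 + 19 = 44 blocks
K: |-21| + |-22| = 21 + 22 = 43 blocks
L: |22| + |26| = 22 + 26 = 48 blocks
M: |-9| + |13| = 9 + 13 = 22 blocks
N: |17| + |24| = 17 + 24 = 41 blocks
Sorted: E (11 blocks) < H (19 blocks) < M (22 blocks) < A (24 blocks) < I (26 blocks) < …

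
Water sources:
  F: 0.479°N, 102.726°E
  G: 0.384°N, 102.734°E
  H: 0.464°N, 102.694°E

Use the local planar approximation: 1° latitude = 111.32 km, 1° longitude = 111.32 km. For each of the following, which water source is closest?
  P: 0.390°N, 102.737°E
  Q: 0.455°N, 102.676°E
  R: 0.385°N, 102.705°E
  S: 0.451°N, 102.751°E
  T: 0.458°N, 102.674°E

P at 0.390°N, 102.737°E:
  F: √((0.089·111.32)² + (-0.011·111.32)²) = √(98.15816 + 1.49945) = 9.983 km
  G: √((-0.006·111.32)² + (-0.003·111.32)²) = √(0.44612 + 0.11153) = 0.747 km
  H: √((0.074·111.32)² + (-0.043·111.32)²) = √(67.85937 + 22.91307) = 9.527 km
  → nearest: G (0.747 km)
Q at 0.455°N, 102.676°E:
  F: √((0.024·111.32)² + (0.050·111.32)²) = √(7.13787 + 30.98036) = 6.174 km
  G: √((-0.071·111.32)² + (0.058·111.32)²) = √(62.46879 + 41.68717) = 10.206 km
  H: √((0.009·111.32)² + (0.018·111.32)²) = √(1.00376 + 4.01505) = 2.240 km
  → nearest: H (2.240 km)
R at 0.385°N, 102.705°E:
  F: √((0.094·111.32)² + (0.021·111.32)²) = √(109.49697 + 5.46493) = 10.722 km
  G: √((-0.001·111.32)² + (0.029·111.32)²) = √(0.01239 + 10.42179) = 3.230 km
  H: √((0.079·111.32)² + (-0.011·111.32)²) = √(77.33936 + 1.49945) = 8.879 km
  → nearest: G (3.230 km)
S at 0.451°N, 102.751°E:
  F: √((0.028·111.32)² + (-0.025·111.32)²) = √(9.71544 + 7.74509) = 4.179 km
  G: √((-0.067·111.32)² + (-0.017·111.32)²) = √(55.62833 + 3.58133) = 7.695 km
  H: √((0.013·111.32)² + (-0.057·111.32)²) = √(2.09427 + 40.26207) = 6.508 km
  → nearest: F (4.179 km)
T at 0.458°N, 102.674°E:
  F: √((0.021·111.32)² + (0.052·111.32)²) = √(5.46493 + 33.50835) = 6.243 km
  G: √((-0.074·111.32)² + (0.060·111.32)²) = √(67.85937 + 44.61171) = 10.605 km
  H: √((0.006·111.32)² + (0.020·111.32)²) = √(0.44612 + 4.95686) = 2.324 km
  → nearest: H (2.324 km)

P→G; Q→H; R→G; S→F; T→H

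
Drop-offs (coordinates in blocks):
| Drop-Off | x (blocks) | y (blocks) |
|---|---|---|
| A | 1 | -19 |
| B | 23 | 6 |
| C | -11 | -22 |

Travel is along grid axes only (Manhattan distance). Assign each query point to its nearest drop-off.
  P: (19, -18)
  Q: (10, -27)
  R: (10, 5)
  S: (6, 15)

P at (19, -18):
  A: |-18| + |-1| = 18 + 1 = 19 blocks
  B: |4| + |24| = 4 + 24 = 28 blocks
  C: |-30| + |-4| = 30 + 4 = 34 blocks
  → nearest: A (19 blocks)
Q at (10, -27):
  A: |-9| + |8| = 9 + 8 = 17 blocks
  B: |13| + |33| = 13 + 33 = 46 blocks
  C: |-21| + |5| = 21 + 5 = 26 blocks
  → nearest: A (17 blocks)
R at (10, 5):
  A: |-9| + |-24| = 9 + 24 = 33 blocks
  B: |13| + |1| = 13 + 1 = 14 blocks
  C: |-21| + |-27| = 21 + 27 = 48 blocks
  → nearest: B (14 blocks)
S at (6, 15):
  A: |-5| + |-34| = 5 + 34 = 39 blocks
  B: |17| + |-9| = 17 + 9 = 26 blocks
  C: |-17| + |-37| = 17 + 37 = 54 blocks
  → nearest: B (26 blocks)

P→A; Q→A; R→B; S→B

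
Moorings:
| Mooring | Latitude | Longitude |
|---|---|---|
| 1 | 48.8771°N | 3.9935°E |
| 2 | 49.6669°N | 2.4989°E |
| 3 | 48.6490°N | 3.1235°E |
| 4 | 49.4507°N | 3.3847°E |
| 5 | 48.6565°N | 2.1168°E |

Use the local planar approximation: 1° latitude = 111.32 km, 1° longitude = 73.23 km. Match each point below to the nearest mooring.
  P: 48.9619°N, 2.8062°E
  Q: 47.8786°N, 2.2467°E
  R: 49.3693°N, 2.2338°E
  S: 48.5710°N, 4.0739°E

P→3; Q→5; R→2; S→1

P at 48.9619°N, 2.8062°E:
  1: 87.4569 km
  2: 81.6432 km
  3: 41.8709 km
  4: 68.9599 km
  5: 60.8647 km
  → nearest: 3 (41.8709 km)
Q at 47.8786°N, 2.2467°E:
  1: 169.4640 km
  2: 199.9284 km
  3: 107.1336 km
  4: 193.8350 km
  5: 87.1167 km
  → nearest: 5 (87.1167 km)
R at 49.3693°N, 2.2338°E:
  1: 140.0277 km
  2: 38.3978 km
  3: 103.3166 km
  4: 84.7661 km
  5: 79.8101 km
  → nearest: 2 (38.3978 km)
S at 48.5710°N, 4.0739°E:
  1: 34.5800 km
  2: 167.8857 km
  3: 70.1373 km
  4: 110.1688 km
  5: 143.6341 km
  → nearest: 1 (34.5800 km)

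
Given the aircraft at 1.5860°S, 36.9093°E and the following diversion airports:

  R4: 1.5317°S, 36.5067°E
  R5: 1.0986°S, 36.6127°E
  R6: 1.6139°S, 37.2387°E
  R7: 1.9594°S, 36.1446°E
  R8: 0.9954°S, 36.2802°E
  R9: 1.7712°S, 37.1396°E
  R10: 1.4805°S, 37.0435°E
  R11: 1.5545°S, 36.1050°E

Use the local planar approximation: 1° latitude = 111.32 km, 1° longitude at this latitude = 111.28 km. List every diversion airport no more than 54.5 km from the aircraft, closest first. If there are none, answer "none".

R10, R9, R6, R4

Distances from 1.5860°S, 36.9093°E:
R4: √((0.0543·111.32)² + (-0.4026·111.28)²) = √(36.538108 + 2007.158991) = 45.2073 km
R5: √((0.4874·111.32)² + (-0.2966·111.28)²) = √(2943.861982 + 1089.372800) = 63.5078 km
R6: √((-0.0279·111.32)² + (0.3294·111.28)²) = √(9.646168 + 1343.635357) = 36.7870 km
R7: √((-0.3734·111.32)² + (-0.7647·111.28)²) = √(1727.806178 + 7241.297901) = 94.7054 km
R8: √((0.5906·111.32)² + (-0.6291·111.28)²) = √(4322.482867 + 4900.874759) = 96.0383 km
R9: √((-0.1852·111.32)² + (0.2303·111.28)²) = √(425.038588 + 656.783313) = 32.8911 km
R10: √((0.1055·111.32)² + (0.1342·111.28)²) = √(137.927643 + 223.017666) = 18.9986 km
R11: √((0.0315·111.32)² + (-0.8043·111.28)²) = √(12.296103 + 8010.698222) = 89.5712 km
Threshold 54.5 km: R10 (18.9986 km), R9 (32.8911 km), R6 (36.7870 km), R4 (45.2073 km) are within range.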